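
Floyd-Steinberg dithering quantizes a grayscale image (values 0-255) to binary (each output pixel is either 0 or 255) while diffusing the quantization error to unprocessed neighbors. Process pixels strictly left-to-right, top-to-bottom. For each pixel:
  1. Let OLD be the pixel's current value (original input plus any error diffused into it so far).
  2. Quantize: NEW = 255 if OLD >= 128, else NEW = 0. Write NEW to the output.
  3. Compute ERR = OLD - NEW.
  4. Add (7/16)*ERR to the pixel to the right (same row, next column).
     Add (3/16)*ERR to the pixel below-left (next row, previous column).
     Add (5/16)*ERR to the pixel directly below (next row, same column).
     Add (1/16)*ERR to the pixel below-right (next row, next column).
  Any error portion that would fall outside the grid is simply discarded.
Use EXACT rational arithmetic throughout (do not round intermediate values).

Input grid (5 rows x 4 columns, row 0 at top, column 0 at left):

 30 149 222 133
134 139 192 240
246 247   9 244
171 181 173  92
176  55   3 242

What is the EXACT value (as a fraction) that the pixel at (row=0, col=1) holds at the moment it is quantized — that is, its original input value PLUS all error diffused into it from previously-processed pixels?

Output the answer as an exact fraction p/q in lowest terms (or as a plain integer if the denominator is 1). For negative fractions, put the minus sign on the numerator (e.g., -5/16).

(0,0): OLD=30 → NEW=0, ERR=30
(0,1): OLD=1297/8 → NEW=255, ERR=-743/8
Target (0,1): original=149, with diffused error = 1297/8

Answer: 1297/8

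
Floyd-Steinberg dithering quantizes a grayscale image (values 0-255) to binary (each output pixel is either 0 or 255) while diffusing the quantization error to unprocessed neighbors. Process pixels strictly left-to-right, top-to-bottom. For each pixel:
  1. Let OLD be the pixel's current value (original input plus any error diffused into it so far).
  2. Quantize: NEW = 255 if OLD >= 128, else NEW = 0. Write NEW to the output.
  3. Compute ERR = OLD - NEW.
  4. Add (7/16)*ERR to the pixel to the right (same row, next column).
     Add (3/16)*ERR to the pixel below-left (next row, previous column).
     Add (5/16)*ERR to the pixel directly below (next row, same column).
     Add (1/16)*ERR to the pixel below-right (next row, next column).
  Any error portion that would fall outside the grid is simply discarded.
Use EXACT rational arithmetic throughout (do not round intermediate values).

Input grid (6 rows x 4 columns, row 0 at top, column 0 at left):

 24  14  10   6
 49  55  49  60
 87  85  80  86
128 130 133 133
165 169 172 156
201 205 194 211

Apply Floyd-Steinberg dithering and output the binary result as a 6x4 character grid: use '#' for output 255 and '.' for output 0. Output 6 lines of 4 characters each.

Answer: ....
....
.#.#
#.#.
##.#
####

Derivation:
(0,0): OLD=24 → NEW=0, ERR=24
(0,1): OLD=49/2 → NEW=0, ERR=49/2
(0,2): OLD=663/32 → NEW=0, ERR=663/32
(0,3): OLD=7713/512 → NEW=0, ERR=7713/512
(1,0): OLD=1955/32 → NEW=0, ERR=1955/32
(1,1): OLD=24261/256 → NEW=0, ERR=24261/256
(1,2): OLD=829785/8192 → NEW=0, ERR=829785/8192
(1,3): OLD=14459583/131072 → NEW=0, ERR=14459583/131072
(2,0): OLD=507335/4096 → NEW=0, ERR=507335/4096
(2,1): OLD=25115405/131072 → NEW=255, ERR=-8307955/131072
(2,2): OLD=28974957/262144 → NEW=0, ERR=28974957/262144
(2,3): OLD=734683793/4194304 → NEW=255, ERR=-334863727/4194304
(3,0): OLD=324685191/2097152 → NEW=255, ERR=-210088569/2097152
(3,1): OLD=3181974265/33554432 → NEW=0, ERR=3181974265/33554432
(3,2): OLD=102058057703/536870912 → NEW=255, ERR=-34844024857/536870912
(3,3): OLD=743581053393/8589934592 → NEW=0, ERR=743581053393/8589934592
(4,0): OLD=81322537755/536870912 → NEW=255, ERR=-55579544805/536870912
(4,1): OLD=579442662689/4294967296 → NEW=255, ERR=-515773997791/4294967296
(4,2): OLD=16676470611569/137438953472 → NEW=0, ERR=16676470611569/137438953472
(4,3): OLD=510349336055143/2199023255552 → NEW=255, ERR=-50401594110617/2199023255552
(5,0): OLD=10042111038363/68719476736 → NEW=255, ERR=-7481355529317/68719476736
(5,1): OLD=299337998695789/2199023255552 → NEW=255, ERR=-261412931469971/2199023255552
(5,2): OLD=46208705036471/274877906944 → NEW=255, ERR=-23885161234249/274877906944
(5,3): OLD=6101149040857627/35184372088832 → NEW=255, ERR=-2870865841794533/35184372088832
Row 0: ....
Row 1: ....
Row 2: .#.#
Row 3: #.#.
Row 4: ##.#
Row 5: ####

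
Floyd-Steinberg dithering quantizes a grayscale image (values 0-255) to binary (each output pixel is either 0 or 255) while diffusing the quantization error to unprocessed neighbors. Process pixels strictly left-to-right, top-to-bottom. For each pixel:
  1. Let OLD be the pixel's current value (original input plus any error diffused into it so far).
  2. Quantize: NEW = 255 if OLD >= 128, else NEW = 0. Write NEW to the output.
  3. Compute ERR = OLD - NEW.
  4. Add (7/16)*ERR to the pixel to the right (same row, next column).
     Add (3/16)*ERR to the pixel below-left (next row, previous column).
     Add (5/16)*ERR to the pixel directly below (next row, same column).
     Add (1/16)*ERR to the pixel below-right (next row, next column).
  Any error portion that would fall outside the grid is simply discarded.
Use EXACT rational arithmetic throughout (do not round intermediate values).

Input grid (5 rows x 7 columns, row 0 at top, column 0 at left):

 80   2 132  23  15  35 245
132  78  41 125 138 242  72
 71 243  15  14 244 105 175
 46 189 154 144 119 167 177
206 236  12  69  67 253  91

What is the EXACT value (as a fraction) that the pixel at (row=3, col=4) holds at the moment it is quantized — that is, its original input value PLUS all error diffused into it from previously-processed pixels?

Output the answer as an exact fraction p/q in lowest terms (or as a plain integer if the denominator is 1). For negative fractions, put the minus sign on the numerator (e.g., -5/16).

(0,0): OLD=80 → NEW=0, ERR=80
(0,1): OLD=37 → NEW=0, ERR=37
(0,2): OLD=2371/16 → NEW=255, ERR=-1709/16
(0,3): OLD=-6075/256 → NEW=0, ERR=-6075/256
(0,4): OLD=18915/4096 → NEW=0, ERR=18915/4096
(0,5): OLD=2426165/65536 → NEW=0, ERR=2426165/65536
(0,6): OLD=273884275/1048576 → NEW=255, ERR=6497395/1048576
(1,0): OLD=2623/16 → NEW=255, ERR=-1457/16
(1,1): OLD=4441/128 → NEW=0, ERR=4441/128
(1,2): OLD=84637/4096 → NEW=0, ERR=84637/4096
(1,3): OLD=1979425/16384 → NEW=0, ERR=1979425/16384
(1,4): OLD=207363883/1048576 → NEW=255, ERR=-60022997/1048576
(1,5): OLD=1929176459/8388608 → NEW=255, ERR=-209918581/8388608
(1,6): OLD=8764691269/134217728 → NEW=0, ERR=8764691269/134217728
(2,0): OLD=100451/2048 → NEW=0, ERR=100451/2048
(2,1): OLD=17923041/65536 → NEW=255, ERR=1211361/65536
(2,2): OLD=57006019/1048576 → NEW=0, ERR=57006019/1048576
(2,3): OLD=554468619/8388608 → NEW=0, ERR=554468619/8388608
(2,4): OLD=17306597971/67108864 → NEW=255, ERR=193837651/67108864
(2,5): OLD=230017153865/2147483648 → NEW=0, ERR=230017153865/2147483648
(2,6): OLD=8270510436239/34359738368 → NEW=255, ERR=-491222847601/34359738368
(3,0): OLD=67940739/1048576 → NEW=0, ERR=67940739/1048576
(3,1): OLD=1982918423/8388608 → NEW=255, ERR=-156176617/8388608
(3,2): OLD=11837497309/67108864 → NEW=255, ERR=-5275263011/67108864
(3,3): OLD=36025156127/268435456 → NEW=255, ERR=-32425885153/268435456
(3,4): OLD=3135968749443/34359738368 → NEW=0, ERR=3135968749443/34359738368
Target (3,4): original=119, with diffused error = 3135968749443/34359738368

Answer: 3135968749443/34359738368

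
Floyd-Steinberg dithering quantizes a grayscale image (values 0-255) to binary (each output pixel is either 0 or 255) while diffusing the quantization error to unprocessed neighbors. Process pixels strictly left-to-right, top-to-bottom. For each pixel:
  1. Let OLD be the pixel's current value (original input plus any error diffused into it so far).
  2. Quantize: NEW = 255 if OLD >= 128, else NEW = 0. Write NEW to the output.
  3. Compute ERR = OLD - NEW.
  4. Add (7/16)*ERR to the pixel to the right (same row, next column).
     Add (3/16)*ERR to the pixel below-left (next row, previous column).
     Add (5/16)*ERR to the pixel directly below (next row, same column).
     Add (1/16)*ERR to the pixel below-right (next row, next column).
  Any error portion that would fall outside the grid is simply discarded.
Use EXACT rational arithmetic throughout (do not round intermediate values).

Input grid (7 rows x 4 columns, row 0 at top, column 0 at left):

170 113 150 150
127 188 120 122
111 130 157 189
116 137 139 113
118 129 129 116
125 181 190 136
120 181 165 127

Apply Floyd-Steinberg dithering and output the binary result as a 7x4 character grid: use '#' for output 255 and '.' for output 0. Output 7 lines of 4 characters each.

Answer: #.#.
.#.#
#.##
.#.#
#.#.
.##.
#.##

Derivation:
(0,0): OLD=170 → NEW=255, ERR=-85
(0,1): OLD=1213/16 → NEW=0, ERR=1213/16
(0,2): OLD=46891/256 → NEW=255, ERR=-18389/256
(0,3): OLD=485677/4096 → NEW=0, ERR=485677/4096
(1,0): OLD=29351/256 → NEW=0, ERR=29351/256
(1,1): OLD=497809/2048 → NEW=255, ERR=-24431/2048
(1,2): OLD=7818725/65536 → NEW=0, ERR=7818725/65536
(1,3): OLD=216803923/1048576 → NEW=255, ERR=-50582957/1048576
(2,0): OLD=4737995/32768 → NEW=255, ERR=-3617845/32768
(2,1): OLD=112726121/1048576 → NEW=0, ERR=112726121/1048576
(2,2): OLD=485543277/2097152 → NEW=255, ERR=-49230483/2097152
(2,3): OLD=5741543897/33554432 → NEW=255, ERR=-2814836263/33554432
(3,0): OLD=1705480219/16777216 → NEW=0, ERR=1705480219/16777216
(3,1): OLD=54698240453/268435456 → NEW=255, ERR=-13752800827/268435456
(3,2): OLD=430525155899/4294967296 → NEW=0, ERR=430525155899/4294967296
(3,3): OLD=8876657724957/68719476736 → NEW=255, ERR=-8646808842723/68719476736
(4,0): OLD=601986155967/4294967296 → NEW=255, ERR=-493230504513/4294967296
(4,1): OLD=3020076652477/34359738368 → NEW=0, ERR=3020076652477/34359738368
(4,2): OLD=189098942049821/1099511627776 → NEW=255, ERR=-91276523033059/1099511627776
(4,3): OLD=820227652413147/17592186044416 → NEW=0, ERR=820227652413147/17592186044416
(5,0): OLD=58050486512911/549755813888 → NEW=0, ERR=58050486512911/549755813888
(5,1): OLD=4080008171361865/17592186044416 → NEW=255, ERR=-405999269964215/17592186044416
(5,2): OLD=1479471595185565/8796093022208 → NEW=255, ERR=-763532125477475/8796093022208
(5,3): OLD=30231860969501357/281474976710656 → NEW=0, ERR=30231860969501357/281474976710656
(6,0): OLD=41847077237451835/281474976710656 → NEW=255, ERR=-29929041823765445/281474976710656
(6,1): OLD=529591063239337293/4503599627370496 → NEW=0, ERR=529591063239337293/4503599627370496
(6,2): OLD=14989191731136360587/72057594037927936 → NEW=255, ERR=-3385494748535263093/72057594037927936
(6,3): OLD=155164494714372986061/1152921504606846976 → NEW=255, ERR=-138830488960372992819/1152921504606846976
Row 0: #.#.
Row 1: .#.#
Row 2: #.##
Row 3: .#.#
Row 4: #.#.
Row 5: .##.
Row 6: #.##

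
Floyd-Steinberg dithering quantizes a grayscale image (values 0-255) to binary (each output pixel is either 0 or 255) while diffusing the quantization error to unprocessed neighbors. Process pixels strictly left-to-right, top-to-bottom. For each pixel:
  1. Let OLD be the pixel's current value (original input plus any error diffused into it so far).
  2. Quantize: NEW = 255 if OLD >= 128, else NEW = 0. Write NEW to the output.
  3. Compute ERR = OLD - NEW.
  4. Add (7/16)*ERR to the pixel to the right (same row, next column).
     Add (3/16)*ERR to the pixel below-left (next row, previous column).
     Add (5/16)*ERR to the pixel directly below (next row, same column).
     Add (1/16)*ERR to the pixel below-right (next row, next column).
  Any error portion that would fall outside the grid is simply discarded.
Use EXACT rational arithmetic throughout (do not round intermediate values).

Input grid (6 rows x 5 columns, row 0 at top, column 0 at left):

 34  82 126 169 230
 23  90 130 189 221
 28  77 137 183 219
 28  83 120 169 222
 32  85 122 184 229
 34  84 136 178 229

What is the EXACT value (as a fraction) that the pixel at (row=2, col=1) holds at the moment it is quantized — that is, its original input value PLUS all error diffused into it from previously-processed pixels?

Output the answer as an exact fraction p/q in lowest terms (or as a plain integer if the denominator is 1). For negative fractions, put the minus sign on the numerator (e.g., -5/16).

(0,0): OLD=34 → NEW=0, ERR=34
(0,1): OLD=775/8 → NEW=0, ERR=775/8
(0,2): OLD=21553/128 → NEW=255, ERR=-11087/128
(0,3): OLD=268503/2048 → NEW=255, ERR=-253737/2048
(0,4): OLD=5760481/32768 → NEW=255, ERR=-2595359/32768
(1,0): OLD=6629/128 → NEW=0, ERR=6629/128
(1,1): OLD=131907/1024 → NEW=255, ERR=-129213/1024
(1,2): OLD=1001087/32768 → NEW=0, ERR=1001087/32768
(1,3): OLD=18793683/131072 → NEW=255, ERR=-14629677/131072
(1,4): OLD=292916505/2097152 → NEW=255, ERR=-241857255/2097152
(2,0): OLD=336273/16384 → NEW=0, ERR=336273/16384
(2,1): OLD=29104203/524288 → NEW=0, ERR=29104203/524288
Target (2,1): original=77, with diffused error = 29104203/524288

Answer: 29104203/524288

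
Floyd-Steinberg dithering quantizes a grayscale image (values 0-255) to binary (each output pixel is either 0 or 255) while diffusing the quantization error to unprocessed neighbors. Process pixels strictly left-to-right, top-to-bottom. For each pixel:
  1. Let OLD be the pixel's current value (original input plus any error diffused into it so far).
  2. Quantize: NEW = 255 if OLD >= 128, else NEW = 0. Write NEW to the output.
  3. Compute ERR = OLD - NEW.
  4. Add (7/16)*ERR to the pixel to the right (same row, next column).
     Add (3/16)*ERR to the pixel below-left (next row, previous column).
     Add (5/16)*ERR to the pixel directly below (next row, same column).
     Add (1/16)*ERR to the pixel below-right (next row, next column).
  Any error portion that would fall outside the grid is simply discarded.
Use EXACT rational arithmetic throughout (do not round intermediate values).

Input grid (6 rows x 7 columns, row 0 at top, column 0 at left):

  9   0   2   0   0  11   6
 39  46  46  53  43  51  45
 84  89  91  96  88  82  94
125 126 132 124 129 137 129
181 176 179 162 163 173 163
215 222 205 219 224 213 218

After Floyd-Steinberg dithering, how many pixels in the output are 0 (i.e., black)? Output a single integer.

(0,0): OLD=9 → NEW=0, ERR=9
(0,1): OLD=63/16 → NEW=0, ERR=63/16
(0,2): OLD=953/256 → NEW=0, ERR=953/256
(0,3): OLD=6671/4096 → NEW=0, ERR=6671/4096
(0,4): OLD=46697/65536 → NEW=0, ERR=46697/65536
(0,5): OLD=11861215/1048576 → NEW=0, ERR=11861215/1048576
(0,6): OLD=183691801/16777216 → NEW=0, ERR=183691801/16777216
(1,0): OLD=10893/256 → NEW=0, ERR=10893/256
(1,1): OLD=137435/2048 → NEW=0, ERR=137435/2048
(1,2): OLD=5051127/65536 → NEW=0, ERR=5051127/65536
(1,3): OLD=22962539/262144 → NEW=0, ERR=22962539/262144
(1,4): OLD=1405398561/16777216 → NEW=0, ERR=1405398561/16777216
(1,5): OLD=12519962609/134217728 → NEW=0, ERR=12519962609/134217728
(1,6): OLD=193142409983/2147483648 → NEW=0, ERR=193142409983/2147483648
(2,0): OLD=3600537/32768 → NEW=0, ERR=3600537/32768
(2,1): OLD=183662371/1048576 → NEW=255, ERR=-83724509/1048576
(2,2): OLD=1690662441/16777216 → NEW=0, ERR=1690662441/16777216
(2,3): OLD=25230868769/134217728 → NEW=255, ERR=-8994651871/134217728
(2,4): OLD=115774324081/1073741824 → NEW=0, ERR=115774324081/1073741824
(2,5): OLD=6199254337787/34359738368 → NEW=255, ERR=-2562478946053/34359738368
(2,6): OLD=52396197109645/549755813888 → NEW=0, ERR=52396197109645/549755813888
(3,0): OLD=2422064393/16777216 → NEW=255, ERR=-1856125687/16777216
(3,1): OLD=10523744597/134217728 → NEW=0, ERR=10523744597/134217728
(3,2): OLD=193529929295/1073741824 → NEW=255, ERR=-80274235825/1073741824
(3,3): OLD=416030855417/4294967296 → NEW=0, ERR=416030855417/4294967296
(3,4): OLD=102750052030729/549755813888 → NEW=255, ERR=-37437680510711/549755813888
(3,5): OLD=477233855020843/4398046511104 → NEW=0, ERR=477233855020843/4398046511104
(3,6): OLD=14186055563355573/70368744177664 → NEW=255, ERR=-3757974201948747/70368744177664
(4,0): OLD=346020746599/2147483648 → NEW=255, ERR=-201587583641/2147483648
(4,1): OLD=4758870932155/34359738368 → NEW=255, ERR=-4002862351685/34359738368
(4,2): OLD=70221195638997/549755813888 → NEW=0, ERR=70221195638997/549755813888
(4,3): OLD=1014680868131511/4398046511104 → NEW=255, ERR=-106820992200009/4398046511104
(4,4): OLD=5541284148070133/35184372088832 → NEW=255, ERR=-3430730734582027/35184372088832
(4,5): OLD=168863216290075765/1125899906842624 → NEW=255, ERR=-118241259954793355/1125899906842624
(4,6): OLD=1930192068091445955/18014398509481984 → NEW=0, ERR=1930192068091445955/18014398509481984
(5,0): OLD=90061906239585/549755813888 → NEW=255, ERR=-50125826301855/549755813888
(5,1): OLD=720340022093643/4398046511104 → NEW=255, ERR=-401161838237877/4398046511104
(5,2): OLD=6796739078350077/35184372088832 → NEW=255, ERR=-2175275804302083/35184372088832
(5,3): OLD=48994116899151057/281474976710656 → NEW=255, ERR=-22782002162066223/281474976710656
(5,4): OLD=2466342334185403483/18014398509481984 → NEW=255, ERR=-2127329285732502437/18014398509481984
(5,5): OLD=20538253195985978027/144115188075855872 → NEW=255, ERR=-16211119763357269333/144115188075855872
(5,6): OLD=451268739114528684965/2305843009213693952 → NEW=255, ERR=-136721228234963272795/2305843009213693952
Output grid:
  Row 0: .......  (7 black, running=7)
  Row 1: .......  (7 black, running=14)
  Row 2: .#.#.#.  (4 black, running=18)
  Row 3: #.#.#.#  (3 black, running=21)
  Row 4: ##.###.  (2 black, running=23)
  Row 5: #######  (0 black, running=23)

Answer: 23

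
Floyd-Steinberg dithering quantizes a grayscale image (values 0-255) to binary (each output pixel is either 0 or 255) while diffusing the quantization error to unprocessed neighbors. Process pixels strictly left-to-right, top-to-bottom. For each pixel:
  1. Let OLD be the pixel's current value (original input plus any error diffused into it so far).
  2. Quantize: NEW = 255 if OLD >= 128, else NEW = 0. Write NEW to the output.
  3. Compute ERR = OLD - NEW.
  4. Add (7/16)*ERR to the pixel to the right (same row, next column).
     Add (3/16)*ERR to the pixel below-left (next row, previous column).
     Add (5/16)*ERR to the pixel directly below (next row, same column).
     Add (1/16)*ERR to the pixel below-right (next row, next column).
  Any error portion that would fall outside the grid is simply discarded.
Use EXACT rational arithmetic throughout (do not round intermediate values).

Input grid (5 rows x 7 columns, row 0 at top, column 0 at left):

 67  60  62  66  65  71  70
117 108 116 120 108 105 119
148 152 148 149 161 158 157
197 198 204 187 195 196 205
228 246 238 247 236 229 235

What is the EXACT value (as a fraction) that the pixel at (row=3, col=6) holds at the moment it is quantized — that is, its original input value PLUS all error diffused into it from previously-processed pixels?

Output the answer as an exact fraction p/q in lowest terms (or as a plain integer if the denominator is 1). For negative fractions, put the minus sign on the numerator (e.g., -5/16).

(0,0): OLD=67 → NEW=0, ERR=67
(0,1): OLD=1429/16 → NEW=0, ERR=1429/16
(0,2): OLD=25875/256 → NEW=0, ERR=25875/256
(0,3): OLD=451461/4096 → NEW=0, ERR=451461/4096
(0,4): OLD=7420067/65536 → NEW=0, ERR=7420067/65536
(0,5): OLD=126389365/1048576 → NEW=0, ERR=126389365/1048576
(0,6): OLD=2059130675/16777216 → NEW=0, ERR=2059130675/16777216
(1,0): OLD=39599/256 → NEW=255, ERR=-25681/256
(1,1): OLD=235849/2048 → NEW=0, ERR=235849/2048
(1,2): OLD=14694269/65536 → NEW=255, ERR=-2017411/65536
(1,3): OLD=44177081/262144 → NEW=255, ERR=-22669639/262144
(1,4): OLD=2265536907/16777216 → NEW=255, ERR=-2012653173/16777216
(1,5): OLD=16142614523/134217728 → NEW=0, ERR=16142614523/134217728
(1,6): OLD=467091921493/2147483648 → NEW=255, ERR=-80516408747/2147483648
(2,0): OLD=4529971/32768 → NEW=255, ERR=-3825869/32768
(2,1): OLD=130930657/1048576 → NEW=0, ERR=130930657/1048576
(2,2): OLD=3086868707/16777216 → NEW=255, ERR=-1191321373/16777216
(2,3): OLD=8924466059/134217728 → NEW=0, ERR=8924466059/134217728
(2,4): OLD=182265495611/1073741824 → NEW=255, ERR=-91538669509/1073741824
(2,5): OLD=4939537618473/34359738368 → NEW=255, ERR=-3822195665367/34359738368
(2,6): OLD=57247489740975/549755813888 → NEW=0, ERR=57247489740975/549755813888
(3,0): OLD=3085764483/16777216 → NEW=255, ERR=-1192425597/16777216
(3,1): OLD=24872442311/134217728 → NEW=255, ERR=-9353078329/134217728
(3,2): OLD=184247391621/1073741824 → NEW=255, ERR=-89556773499/1073741824
(3,3): OLD=647964047219/4294967296 → NEW=255, ERR=-447252613261/4294967296
(3,4): OLD=58328126559107/549755813888 → NEW=0, ERR=58328126559107/549755813888
(3,5): OLD=975715067735737/4398046511104 → NEW=255, ERR=-145786792595783/4398046511104
(3,6): OLD=15205743552722663/70368744177664 → NEW=255, ERR=-2738286212581657/70368744177664
Target (3,6): original=205, with diffused error = 15205743552722663/70368744177664

Answer: 15205743552722663/70368744177664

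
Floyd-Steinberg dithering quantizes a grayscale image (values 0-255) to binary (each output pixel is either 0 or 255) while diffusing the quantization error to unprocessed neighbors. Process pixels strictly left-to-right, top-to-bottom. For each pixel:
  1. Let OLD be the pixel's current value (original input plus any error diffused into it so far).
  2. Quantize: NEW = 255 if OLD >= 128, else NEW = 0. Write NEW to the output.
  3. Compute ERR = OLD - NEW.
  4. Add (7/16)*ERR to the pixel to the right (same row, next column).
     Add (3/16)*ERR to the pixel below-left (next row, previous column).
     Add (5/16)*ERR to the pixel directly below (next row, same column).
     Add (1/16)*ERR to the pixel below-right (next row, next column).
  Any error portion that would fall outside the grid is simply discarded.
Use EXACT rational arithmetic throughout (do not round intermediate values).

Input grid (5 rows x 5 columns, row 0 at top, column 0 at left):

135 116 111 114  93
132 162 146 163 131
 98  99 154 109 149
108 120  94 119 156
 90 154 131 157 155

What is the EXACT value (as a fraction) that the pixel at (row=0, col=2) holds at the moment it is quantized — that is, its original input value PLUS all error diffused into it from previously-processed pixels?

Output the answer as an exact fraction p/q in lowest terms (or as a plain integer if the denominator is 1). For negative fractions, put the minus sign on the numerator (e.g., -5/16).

Answer: 4441/32

Derivation:
(0,0): OLD=135 → NEW=255, ERR=-120
(0,1): OLD=127/2 → NEW=0, ERR=127/2
(0,2): OLD=4441/32 → NEW=255, ERR=-3719/32
Target (0,2): original=111, with diffused error = 4441/32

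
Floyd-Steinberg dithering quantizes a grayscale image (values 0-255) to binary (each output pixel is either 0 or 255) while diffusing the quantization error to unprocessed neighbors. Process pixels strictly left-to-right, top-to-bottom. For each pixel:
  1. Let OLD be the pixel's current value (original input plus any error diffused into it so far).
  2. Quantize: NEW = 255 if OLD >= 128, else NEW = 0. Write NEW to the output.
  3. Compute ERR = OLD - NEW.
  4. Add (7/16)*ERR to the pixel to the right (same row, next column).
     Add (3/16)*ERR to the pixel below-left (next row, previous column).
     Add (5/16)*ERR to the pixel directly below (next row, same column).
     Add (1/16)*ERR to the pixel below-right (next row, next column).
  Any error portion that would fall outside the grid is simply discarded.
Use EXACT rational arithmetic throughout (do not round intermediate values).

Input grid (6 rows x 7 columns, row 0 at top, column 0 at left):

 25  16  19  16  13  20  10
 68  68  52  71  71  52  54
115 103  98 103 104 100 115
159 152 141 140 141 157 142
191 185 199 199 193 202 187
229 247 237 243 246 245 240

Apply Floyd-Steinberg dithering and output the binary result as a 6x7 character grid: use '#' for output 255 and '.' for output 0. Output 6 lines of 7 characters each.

Answer: .......
...#...
#.#.#.#
#.#.##.
####.##
#######

Derivation:
(0,0): OLD=25 → NEW=0, ERR=25
(0,1): OLD=431/16 → NEW=0, ERR=431/16
(0,2): OLD=7881/256 → NEW=0, ERR=7881/256
(0,3): OLD=120703/4096 → NEW=0, ERR=120703/4096
(0,4): OLD=1696889/65536 → NEW=0, ERR=1696889/65536
(0,5): OLD=32849743/1048576 → NEW=0, ERR=32849743/1048576
(0,6): OLD=397720361/16777216 → NEW=0, ERR=397720361/16777216
(1,0): OLD=20701/256 → NEW=0, ERR=20701/256
(1,1): OLD=243979/2048 → NEW=0, ERR=243979/2048
(1,2): OLD=7926503/65536 → NEW=0, ERR=7926503/65536
(1,3): OLD=36674715/262144 → NEW=255, ERR=-30172005/262144
(1,4): OLD=611566513/16777216 → NEW=0, ERR=611566513/16777216
(1,5): OLD=11247576705/134217728 → NEW=0, ERR=11247576705/134217728
(1,6): OLD=214810735471/2147483648 → NEW=0, ERR=214810735471/2147483648
(2,0): OLD=5328297/32768 → NEW=255, ERR=-3027543/32768
(2,1): OLD=133733331/1048576 → NEW=0, ERR=133733331/1048576
(2,2): OLD=2977273913/16777216 → NEW=255, ERR=-1300916167/16777216
(2,3): OLD=6375640753/134217728 → NEW=0, ERR=6375640753/134217728
(2,4): OLD=155362554369/1073741824 → NEW=255, ERR=-118441610751/1073741824
(2,5): OLD=3400310142763/34359738368 → NEW=0, ERR=3400310142763/34359738368
(2,6): OLD=107088328070621/549755813888 → NEW=255, ERR=-33099404470819/549755813888
(3,0): OLD=2584370457/16777216 → NEW=255, ERR=-1693819623/16777216
(3,1): OLD=17095633957/134217728 → NEW=0, ERR=17095633957/134217728
(3,2): OLD=203336387007/1073741824 → NEW=255, ERR=-70467778113/1073741824
(3,3): OLD=432087350537/4294967296 → NEW=0, ERR=432087350537/4294967296
(3,4): OLD=94594898129177/549755813888 → NEW=255, ERR=-45592834412263/549755813888
(3,5): OLD=586960628452443/4398046511104 → NEW=255, ERR=-534541231879077/4398046511104
(3,6): OLD=5361836569515653/70368744177664 → NEW=0, ERR=5361836569515653/70368744177664
(4,0): OLD=393703493719/2147483648 → NEW=255, ERR=-153904836521/2147483648
(4,1): OLD=6007252878571/34359738368 → NEW=255, ERR=-2754480405269/34359738368
(4,2): OLD=93591778334629/549755813888 → NEW=255, ERR=-46595954206811/549755813888
(4,3): OLD=763964365342375/4398046511104 → NEW=255, ERR=-357537494989145/4398046511104
(4,4): OLD=4046762768093637/35184372088832 → NEW=0, ERR=4046762768093637/35184372088832
(4,5): OLD=251572788288972101/1125899906842624 → NEW=255, ERR=-35531687955897019/1125899906842624
(4,6): OLD=3412075075782060403/18014398509481984 → NEW=255, ERR=-1181596544135845517/18014398509481984
(5,0): OLD=105318253242865/549755813888 → NEW=255, ERR=-34869479298575/549755813888
(5,1): OLD=764501344102011/4398046511104 → NEW=255, ERR=-357000516229509/4398046511104
(5,2): OLD=5444682305692749/35184372088832 → NEW=255, ERR=-3527332576959411/35184372088832
(5,3): OLD=53481079039071073/281474976710656 → NEW=255, ERR=-18295040022146207/281474976710656
(5,4): OLD=4368638293022544011/18014398509481984 → NEW=255, ERR=-225033326895361909/18014398509481984
(5,5): OLD=32362913368643243995/144115188075855872 → NEW=255, ERR=-4386459590700003365/144115188075855872
(5,6): OLD=470885187252597885813/2305843009213693952 → NEW=255, ERR=-117104780096894071947/2305843009213693952
Row 0: .......
Row 1: ...#...
Row 2: #.#.#.#
Row 3: #.#.##.
Row 4: ####.##
Row 5: #######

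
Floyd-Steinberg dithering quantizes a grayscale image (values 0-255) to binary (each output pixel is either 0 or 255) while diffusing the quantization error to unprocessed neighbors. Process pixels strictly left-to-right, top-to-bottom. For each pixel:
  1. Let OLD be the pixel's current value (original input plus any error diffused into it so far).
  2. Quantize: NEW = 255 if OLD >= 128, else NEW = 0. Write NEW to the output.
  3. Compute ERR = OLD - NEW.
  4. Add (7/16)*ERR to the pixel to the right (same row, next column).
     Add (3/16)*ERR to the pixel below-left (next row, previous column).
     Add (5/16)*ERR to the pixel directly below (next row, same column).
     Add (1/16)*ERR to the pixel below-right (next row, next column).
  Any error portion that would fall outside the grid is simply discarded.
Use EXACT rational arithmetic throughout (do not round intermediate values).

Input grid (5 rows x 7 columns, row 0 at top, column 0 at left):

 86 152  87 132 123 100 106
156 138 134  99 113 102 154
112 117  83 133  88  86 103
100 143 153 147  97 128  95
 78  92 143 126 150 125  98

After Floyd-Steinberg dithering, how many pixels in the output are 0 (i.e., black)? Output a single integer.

Answer: 20

Derivation:
(0,0): OLD=86 → NEW=0, ERR=86
(0,1): OLD=1517/8 → NEW=255, ERR=-523/8
(0,2): OLD=7475/128 → NEW=0, ERR=7475/128
(0,3): OLD=322661/2048 → NEW=255, ERR=-199579/2048
(0,4): OLD=2633411/32768 → NEW=0, ERR=2633411/32768
(0,5): OLD=70862677/524288 → NEW=255, ERR=-62830763/524288
(0,6): OLD=449377107/8388608 → NEW=0, ERR=449377107/8388608
(1,0): OLD=21839/128 → NEW=255, ERR=-10801/128
(1,1): OLD=99305/1024 → NEW=0, ERR=99305/1024
(1,2): OLD=5646557/32768 → NEW=255, ERR=-2709283/32768
(1,3): OLD=6696761/131072 → NEW=0, ERR=6696761/131072
(1,4): OLD=1106510379/8388608 → NEW=255, ERR=-1032584661/8388608
(1,5): OLD=1728969563/67108864 → NEW=0, ERR=1728969563/67108864
(1,6): OLD=187391774453/1073741824 → NEW=255, ERR=-86412390667/1073741824
(2,0): OLD=1700883/16384 → NEW=0, ERR=1700883/16384
(2,1): OLD=90149953/524288 → NEW=255, ERR=-43543487/524288
(2,2): OLD=305912707/8388608 → NEW=0, ERR=305912707/8388608
(2,3): OLD=9171989931/67108864 → NEW=255, ERR=-7940770389/67108864
(2,4): OLD=3108075835/536870912 → NEW=0, ERR=3108075835/536870912
(2,5): OLD=1267891367945/17179869184 → NEW=0, ERR=1267891367945/17179869184
(2,6): OLD=30717288945615/274877906944 → NEW=0, ERR=30717288945615/274877906944
(3,0): OLD=980371619/8388608 → NEW=0, ERR=980371619/8388608
(3,1): OLD=12180423847/67108864 → NEW=255, ERR=-4932336473/67108864
(3,2): OLD=56298387269/536870912 → NEW=0, ERR=56298387269/536870912
(3,3): OLD=342020230275/2147483648 → NEW=255, ERR=-205588099965/2147483648
(3,4): OLD=17418352393379/274877906944 → NEW=0, ERR=17418352393379/274877906944
(3,5): OLD=440026465637465/2199023255552 → NEW=255, ERR=-120724464528295/2199023255552
(3,6): OLD=3888425749662535/35184372088832 → NEW=0, ERR=3888425749662535/35184372088832
(4,0): OLD=108169717613/1073741824 → NEW=0, ERR=108169717613/1073741824
(4,1): OLD=2406426961225/17179869184 → NEW=255, ERR=-1974439680695/17179869184
(4,2): OLD=28297412354919/274877906944 → NEW=0, ERR=28297412354919/274877906944
(4,3): OLD=350869597183901/2199023255552 → NEW=255, ERR=-209881332981859/2199023255552
(4,4): OLD=1966262485118951/17592186044416 → NEW=0, ERR=1966262485118951/17592186044416
(4,5): OLD=102133288162405831/562949953421312 → NEW=255, ERR=-41418949960028729/562949953421312
(4,6): OLD=872941474298175393/9007199254740992 → NEW=0, ERR=872941474298175393/9007199254740992
Output grid:
  Row 0: .#.#.#.  (4 black, running=4)
  Row 1: #.#.#.#  (3 black, running=7)
  Row 2: .#.#...  (5 black, running=12)
  Row 3: .#.#.#.  (4 black, running=16)
  Row 4: .#.#.#.  (4 black, running=20)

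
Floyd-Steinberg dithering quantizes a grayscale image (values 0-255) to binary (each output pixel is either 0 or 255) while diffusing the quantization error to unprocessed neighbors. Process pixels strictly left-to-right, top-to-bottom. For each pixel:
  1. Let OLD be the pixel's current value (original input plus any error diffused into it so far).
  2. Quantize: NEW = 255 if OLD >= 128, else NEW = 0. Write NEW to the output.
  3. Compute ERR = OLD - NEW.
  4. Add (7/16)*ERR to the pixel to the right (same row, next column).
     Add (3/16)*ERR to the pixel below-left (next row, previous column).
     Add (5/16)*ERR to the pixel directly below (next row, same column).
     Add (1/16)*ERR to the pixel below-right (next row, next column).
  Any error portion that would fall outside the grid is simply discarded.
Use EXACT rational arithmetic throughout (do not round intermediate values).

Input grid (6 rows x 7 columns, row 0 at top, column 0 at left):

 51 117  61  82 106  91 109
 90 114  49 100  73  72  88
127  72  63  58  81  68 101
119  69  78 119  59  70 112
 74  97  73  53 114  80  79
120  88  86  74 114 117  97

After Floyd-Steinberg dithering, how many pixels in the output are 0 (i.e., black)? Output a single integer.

(0,0): OLD=51 → NEW=0, ERR=51
(0,1): OLD=2229/16 → NEW=255, ERR=-1851/16
(0,2): OLD=2659/256 → NEW=0, ERR=2659/256
(0,3): OLD=354485/4096 → NEW=0, ERR=354485/4096
(0,4): OLD=9428211/65536 → NEW=255, ERR=-7283469/65536
(0,5): OLD=44436133/1048576 → NEW=0, ERR=44436133/1048576
(0,6): OLD=2139769475/16777216 → NEW=0, ERR=2139769475/16777216
(1,0): OLD=21567/256 → NEW=0, ERR=21567/256
(1,1): OLD=245433/2048 → NEW=0, ERR=245433/2048
(1,2): OLD=7449645/65536 → NEW=0, ERR=7449645/65536
(1,3): OLD=41048553/262144 → NEW=255, ERR=-25798167/262144
(1,4): OLD=143767131/16777216 → NEW=0, ERR=143767131/16777216
(1,5): OLD=14221676875/134217728 → NEW=0, ERR=14221676875/134217728
(1,6): OLD=379808903173/2147483648 → NEW=255, ERR=-167799427067/2147483648
(2,0): OLD=5760515/32768 → NEW=255, ERR=-2595325/32768
(2,1): OLD=106302289/1048576 → NEW=0, ERR=106302289/1048576
(2,2): OLD=2213135923/16777216 → NEW=255, ERR=-2065054157/16777216
(2,3): OLD=-2401562789/134217728 → NEW=0, ERR=-2401562789/134217728
(2,4): OLD=96171145163/1073741824 → NEW=0, ERR=96171145163/1073741824
(2,5): OLD=4335596302873/34359738368 → NEW=0, ERR=4335596302873/34359738368
(2,6): OLD=76091306437439/549755813888 → NEW=255, ERR=-64096426104001/549755813888
(3,0): OLD=1900143571/16777216 → NEW=0, ERR=1900143571/16777216
(3,1): OLD=16401632855/134217728 → NEW=0, ERR=16401632855/134217728
(3,2): OLD=103057496437/1073741824 → NEW=0, ERR=103057496437/1073741824
(3,3): OLD=706523591459/4294967296 → NEW=255, ERR=-388693069021/4294967296
(3,4): OLD=38448153214931/549755813888 → NEW=0, ERR=38448153214931/549755813888
(3,5): OLD=544330818150185/4398046511104 → NEW=0, ERR=544330818150185/4398046511104
(3,6): OLD=9682714357557367/70368744177664 → NEW=255, ERR=-8261315407746953/70368744177664
(4,0): OLD=284124431357/2147483648 → NEW=255, ERR=-263483898883/2147483648
(4,1): OLD=3662201313625/34359738368 → NEW=0, ERR=3662201313625/34359738368
(4,2): OLD=77126967393495/549755813888 → NEW=255, ERR=-63060765147945/549755813888
(4,3): OLD=-27943046105747/4398046511104 → NEW=0, ERR=-27943046105747/4398046511104
(4,4): OLD=5299666196941879/35184372088832 → NEW=255, ERR=-3672348685710281/35184372088832
(4,5): OLD=62342993787751095/1125899906842624 → NEW=0, ERR=62342993787751095/1125899906842624
(4,6): OLD=1337981895590025521/18014398509481984 → NEW=0, ERR=1337981895590025521/18014398509481984
(5,0): OLD=55878589696795/549755813888 → NEW=0, ERR=55878589696795/549755813888
(5,1): OLD=600774122681993/4398046511104 → NEW=255, ERR=-520727737649527/4398046511104
(5,2): OLD=134559929820687/35184372088832 → NEW=0, ERR=134559929820687/35184372088832
(5,3): OLD=13214779595546347/281474976710656 → NEW=0, ERR=13214779595546347/281474976710656
(5,4): OLD=2015955030602780985/18014398509481984 → NEW=0, ERR=2015955030602780985/18014398509481984
(5,5): OLD=27477890943338120617/144115188075855872 → NEW=255, ERR=-9271482016005126743/144115188075855872
(5,6): OLD=220265576810125587143/2305843009213693952 → NEW=0, ERR=220265576810125587143/2305843009213693952
Output grid:
  Row 0: .#..#..  (5 black, running=5)
  Row 1: ...#..#  (5 black, running=10)
  Row 2: #.#...#  (4 black, running=14)
  Row 3: ...#..#  (5 black, running=19)
  Row 4: #.#.#..  (4 black, running=23)
  Row 5: .#...#.  (5 black, running=28)

Answer: 28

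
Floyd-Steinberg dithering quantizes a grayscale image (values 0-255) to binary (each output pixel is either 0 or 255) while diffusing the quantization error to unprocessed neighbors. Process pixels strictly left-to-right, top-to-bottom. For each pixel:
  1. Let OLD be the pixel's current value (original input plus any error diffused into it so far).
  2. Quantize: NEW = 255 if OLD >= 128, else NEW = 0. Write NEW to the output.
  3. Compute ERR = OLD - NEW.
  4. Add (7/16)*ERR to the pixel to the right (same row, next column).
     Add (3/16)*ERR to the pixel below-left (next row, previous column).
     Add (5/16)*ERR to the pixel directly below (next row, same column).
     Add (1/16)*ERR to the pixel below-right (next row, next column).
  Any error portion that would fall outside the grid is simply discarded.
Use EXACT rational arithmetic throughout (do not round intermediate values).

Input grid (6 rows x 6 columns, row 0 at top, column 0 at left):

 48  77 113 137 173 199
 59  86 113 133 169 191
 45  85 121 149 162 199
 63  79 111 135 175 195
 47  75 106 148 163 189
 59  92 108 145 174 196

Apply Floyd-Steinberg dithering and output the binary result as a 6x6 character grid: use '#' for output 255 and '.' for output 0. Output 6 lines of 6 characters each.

Answer: ..#.##
.#.#.#
..#.##
.#.#.#
..#.##
.#.##.

Derivation:
(0,0): OLD=48 → NEW=0, ERR=48
(0,1): OLD=98 → NEW=0, ERR=98
(0,2): OLD=1247/8 → NEW=255, ERR=-793/8
(0,3): OLD=11985/128 → NEW=0, ERR=11985/128
(0,4): OLD=438199/2048 → NEW=255, ERR=-84041/2048
(0,5): OLD=5932545/32768 → NEW=255, ERR=-2423295/32768
(1,0): OLD=739/8 → NEW=0, ERR=739/8
(1,1): OLD=9053/64 → NEW=255, ERR=-7267/64
(1,2): OLD=114745/2048 → NEW=0, ERR=114745/2048
(1,3): OLD=1416257/8192 → NEW=255, ERR=-672703/8192
(1,4): OLD=58843983/524288 → NEW=0, ERR=58843983/524288
(1,5): OLD=1798753913/8388608 → NEW=255, ERR=-340341127/8388608
(2,0): OLD=53839/1024 → NEW=0, ERR=53839/1024
(2,1): OLD=2909725/32768 → NEW=0, ERR=2909725/32768
(2,2): OLD=81193383/524288 → NEW=255, ERR=-52500057/524288
(2,3): OLD=436521951/4194304 → NEW=0, ERR=436521951/4194304
(2,4): OLD=30852226637/134217728 → NEW=255, ERR=-3373294003/134217728
(2,5): OLD=391572957419/2147483648 → NEW=255, ERR=-156035372821/2147483648
(3,0): OLD=50373559/524288 → NEW=0, ERR=50373559/524288
(3,1): OLD=559079171/4194304 → NEW=255, ERR=-510468349/4194304
(3,2): OLD=1728906917/33554432 → NEW=0, ERR=1728906917/33554432
(3,3): OLD=384603301715/2147483648 → NEW=255, ERR=-163005028525/2147483648
(3,4): OLD=2178724307467/17179869184 → NEW=0, ERR=2178724307467/17179869184
(3,5): OLD=62179065461125/274877906944 → NEW=255, ERR=-7914800809595/274877906944
(4,0): OLD=3637653921/67108864 → NEW=0, ERR=3637653921/67108864
(4,1): OLD=81978003381/1073741824 → NEW=0, ERR=81978003381/1073741824
(4,2): OLD=4592699647519/34359738368 → NEW=255, ERR=-4169033636321/34359738368
(4,3): OLD=53982969246987/549755813888 → NEW=0, ERR=53982969246987/549755813888
(4,4): OLD=2071021744383563/8796093022208 → NEW=255, ERR=-171981976279477/8796093022208
(4,5): OLD=25244650181088557/140737488355328 → NEW=255, ERR=-10643409349520083/140737488355328
(5,0): OLD=1550558605679/17179869184 → NEW=0, ERR=1550558605679/17179869184
(5,1): OLD=74757213796751/549755813888 → NEW=255, ERR=-65430518744689/549755813888
(5,2): OLD=181181684875997/4398046511104 → NEW=0, ERR=181181684875997/4398046511104
(5,3): OLD=25678898399808871/140737488355328 → NEW=255, ERR=-10209161130799769/140737488355328
(5,4): OLD=36059986705243129/281474976710656 → NEW=255, ERR=-35716132355974151/281474976710656
(5,5): OLD=520755083736654065/4503599627370496 → NEW=0, ERR=520755083736654065/4503599627370496
Row 0: ..#.##
Row 1: .#.#.#
Row 2: ..#.##
Row 3: .#.#.#
Row 4: ..#.##
Row 5: .#.##.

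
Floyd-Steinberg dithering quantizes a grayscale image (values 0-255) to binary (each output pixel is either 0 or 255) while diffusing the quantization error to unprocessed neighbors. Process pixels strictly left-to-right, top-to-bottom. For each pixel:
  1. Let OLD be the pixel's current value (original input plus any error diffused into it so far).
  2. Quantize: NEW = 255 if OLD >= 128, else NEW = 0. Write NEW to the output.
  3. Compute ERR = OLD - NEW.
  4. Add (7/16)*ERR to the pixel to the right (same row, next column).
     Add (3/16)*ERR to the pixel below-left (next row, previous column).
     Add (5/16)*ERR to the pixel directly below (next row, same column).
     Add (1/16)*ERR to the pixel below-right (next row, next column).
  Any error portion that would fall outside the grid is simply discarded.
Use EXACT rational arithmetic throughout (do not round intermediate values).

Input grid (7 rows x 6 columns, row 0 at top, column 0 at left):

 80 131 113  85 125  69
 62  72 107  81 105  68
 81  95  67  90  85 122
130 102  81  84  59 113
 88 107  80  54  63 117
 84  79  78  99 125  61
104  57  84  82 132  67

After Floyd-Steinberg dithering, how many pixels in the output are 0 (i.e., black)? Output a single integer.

(0,0): OLD=80 → NEW=0, ERR=80
(0,1): OLD=166 → NEW=255, ERR=-89
(0,2): OLD=1185/16 → NEW=0, ERR=1185/16
(0,3): OLD=30055/256 → NEW=0, ERR=30055/256
(0,4): OLD=722385/4096 → NEW=255, ERR=-322095/4096
(0,5): OLD=2267319/65536 → NEW=0, ERR=2267319/65536
(1,0): OLD=1125/16 → NEW=0, ERR=1125/16
(1,1): OLD=12011/128 → NEW=0, ERR=12011/128
(1,2): OLD=768607/4096 → NEW=255, ERR=-275873/4096
(1,3): OLD=1279695/16384 → NEW=0, ERR=1279695/16384
(1,4): OLD=134660377/1048576 → NEW=255, ERR=-132726503/1048576
(1,5): OLD=310694367/16777216 → NEW=0, ERR=310694367/16777216
(2,0): OLD=246921/2048 → NEW=0, ERR=246921/2048
(2,1): OLD=11064955/65536 → NEW=255, ERR=-5646725/65536
(2,2): OLD=30163649/1048576 → NEW=0, ERR=30163649/1048576
(2,3): OLD=830897193/8388608 → NEW=0, ERR=830897193/8388608
(2,4): OLD=26073945003/268435456 → NEW=0, ERR=26073945003/268435456
(2,5): OLD=697381189725/4294967296 → NEW=255, ERR=-397835470755/4294967296
(3,0): OLD=158882065/1048576 → NEW=255, ERR=-108504815/1048576
(3,1): OLD=358459413/8388608 → NEW=0, ERR=358459413/8388608
(3,2): OLD=8178654299/67108864 → NEW=0, ERR=8178654299/67108864
(3,3): OLD=808666853269/4294967296 → NEW=255, ERR=-286549807211/4294967296
(3,4): OLD=1683214513869/34359738368 → NEW=0, ERR=1683214513869/34359738368
(3,5): OLD=61328954696611/549755813888 → NEW=0, ERR=61328954696611/549755813888
(4,0): OLD=8546345703/134217728 → NEW=0, ERR=8546345703/134217728
(4,1): OLD=353465232771/2147483648 → NEW=255, ERR=-194143097469/2147483648
(4,2): OLD=4720605947817/68719476736 → NEW=0, ERR=4720605947817/68719476736
(4,3): OLD=87968114043133/1099511627776 → NEW=0, ERR=87968114043133/1099511627776
(4,4): OLD=2288015818852829/17592186044416 → NEW=255, ERR=-2197991622473251/17592186044416
(4,5): OLD=28221069500392683/281474976710656 → NEW=0, ERR=28221069500392683/281474976710656
(5,0): OLD=2987496386745/34359738368 → NEW=0, ERR=2987496386745/34359738368
(5,1): OLD=116161019257081/1099511627776 → NEW=0, ERR=116161019257081/1099511627776
(5,2): OLD=1363734599157323/8796093022208 → NEW=255, ERR=-879269121505717/8796093022208
(5,3): OLD=17208204371946945/281474976710656 → NEW=0, ERR=17208204371946945/281474976710656
(5,4): OLD=76843887490412579/562949953421312 → NEW=255, ERR=-66708350632021981/562949953421312
(5,5): OLD=294355663199829443/9007199254740992 → NEW=0, ERR=294355663199829443/9007199254740992
(6,0): OLD=2656069828269707/17592186044416 → NEW=255, ERR=-1829937613056373/17592186044416
(6,1): OLD=8781375342658399/281474976710656 → NEW=0, ERR=8781375342658399/281474976710656
(6,2): OLD=95112692675617327/1125899906842624 → NEW=0, ERR=95112692675617327/1125899906842624
(6,3): OLD=1974337062600919215/18014398509481984 → NEW=0, ERR=1974337062600919215/18014398509481984
(6,4): OLD=44060892048112448891/288230376151711744 → NEW=255, ERR=-29437853870574045829/288230376151711744
(6,5): OLD=115860216728994125373/4611686018427387904 → NEW=0, ERR=115860216728994125373/4611686018427387904
Output grid:
  Row 0: .#..#.  (4 black, running=4)
  Row 1: ..#.#.  (4 black, running=8)
  Row 2: .#...#  (4 black, running=12)
  Row 3: #..#..  (4 black, running=16)
  Row 4: .#..#.  (4 black, running=20)
  Row 5: ..#.#.  (4 black, running=24)
  Row 6: #...#.  (4 black, running=28)

Answer: 28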